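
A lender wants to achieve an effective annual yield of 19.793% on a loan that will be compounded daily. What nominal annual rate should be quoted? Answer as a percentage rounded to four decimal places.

(1 + r/365)^365 − 1 = 0.19793, so 1 + r/365 = 1.19793^(1/365).
r/365 = 0.000495, so r = 0.180640 = 18.0640%.

18.0640%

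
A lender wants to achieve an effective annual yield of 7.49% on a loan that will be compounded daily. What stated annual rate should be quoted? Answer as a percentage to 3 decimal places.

(1 + r/365)^365 − 1 = 0.0749, so 1 + r/365 = 1.0749^(1/365).
r/365 = 0.000198, so r = 0.072235 = 7.223%.

7.223%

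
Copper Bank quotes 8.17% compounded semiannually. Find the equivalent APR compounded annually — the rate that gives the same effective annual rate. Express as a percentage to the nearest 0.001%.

8.337%

EAR = (1 + 0.0817/2)^2 − 1 = 0.083369.
Compounded annually, the equivalent nominal rate is the EAR itself: 8.337%.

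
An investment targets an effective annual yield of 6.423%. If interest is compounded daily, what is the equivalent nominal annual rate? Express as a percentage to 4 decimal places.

(1 + r/365)^365 − 1 = 0.06423, so 1 + r/365 = 1.06423^(1/365).
r/365 = 0.000171, so r = 0.062257 = 6.2257%.

6.2257%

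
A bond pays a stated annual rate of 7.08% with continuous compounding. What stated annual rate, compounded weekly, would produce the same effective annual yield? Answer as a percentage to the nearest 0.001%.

7.085%

EAR under continuous compounding: e^0.0708 − 1 = 0.073367.
Solve (1 + r/52)^52 = 1.073367: r/52 = 1.073367^(1/52) − 1 = 0.001362, so r = 0.070848 = 7.085%.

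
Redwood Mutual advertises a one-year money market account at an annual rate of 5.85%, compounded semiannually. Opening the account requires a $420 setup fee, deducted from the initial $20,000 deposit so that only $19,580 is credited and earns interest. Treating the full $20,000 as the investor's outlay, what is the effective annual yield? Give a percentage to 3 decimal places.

3.711%

Value after one year: 19,580 × (1 + 0.0585/2)^2 = 19,580 × 1.059356 = $20,742.18.
Effective yield on the $20,000 outlay: 20,742.18 / 20,000 − 1 = 0.037109 = 3.711%.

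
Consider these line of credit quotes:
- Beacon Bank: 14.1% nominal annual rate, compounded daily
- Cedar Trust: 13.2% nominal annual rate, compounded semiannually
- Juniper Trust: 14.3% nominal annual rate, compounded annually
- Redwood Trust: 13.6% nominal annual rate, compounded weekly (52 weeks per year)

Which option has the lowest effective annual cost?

Beacon Bank: (1 + 0.141/365)^365 − 1 = 15.139%
Cedar Trust: (1 + 0.132/2)^2 − 1 = 13.636%
Juniper Trust: compounded annually, EAR = 14.300%
Redwood Trust: (1 + 0.136/52)^52 − 1 = 14.548%
The lowest effective annual rate is Cedar Trust at 13.636%.

Cedar Trust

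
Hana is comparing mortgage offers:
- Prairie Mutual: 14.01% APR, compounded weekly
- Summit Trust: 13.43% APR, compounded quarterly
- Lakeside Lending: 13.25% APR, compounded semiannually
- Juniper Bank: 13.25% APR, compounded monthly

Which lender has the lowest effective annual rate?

Lakeside Lending

Prairie Mutual: (1 + 0.1401/52)^52 − 1 = 15.017%
Summit Trust: (1 + 0.1343/4)^4 − 1 = 14.122%
Lakeside Lending: (1 + 0.1325/2)^2 − 1 = 13.689%
Juniper Bank: (1 + 0.1325/12)^12 − 1 = 14.085%
The lowest effective annual rate is Lakeside Lending at 13.689%.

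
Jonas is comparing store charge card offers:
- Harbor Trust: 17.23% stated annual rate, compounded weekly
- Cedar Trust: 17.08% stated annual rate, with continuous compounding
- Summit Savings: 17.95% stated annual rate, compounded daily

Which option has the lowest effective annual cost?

Harbor Trust: (1 + 0.1723/52)^52 − 1 = 18.770%
Cedar Trust: e^0.1708 − 1 = 18.625%
Summit Savings: (1 + 0.1795/365)^365 − 1 = 19.657%
The lowest effective annual rate is Cedar Trust at 18.625%.

Cedar Trust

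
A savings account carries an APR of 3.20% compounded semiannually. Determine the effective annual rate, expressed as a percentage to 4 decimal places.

EAR = (1 + 0.0320/2)^2 − 1.
= 1.032256 − 1 = 3.2256%.

3.2256%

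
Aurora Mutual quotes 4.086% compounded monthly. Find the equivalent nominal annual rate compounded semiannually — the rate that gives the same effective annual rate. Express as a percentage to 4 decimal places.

EAR = (1 + 0.04086/12)^12 − 1 = 0.041634.
Solve (1 + r/2)^2 = 1.041634: r/2 = 1.041634^(1/2) − 1 = 0.020605, so r = 0.041209 = 4.1209%.

4.1209%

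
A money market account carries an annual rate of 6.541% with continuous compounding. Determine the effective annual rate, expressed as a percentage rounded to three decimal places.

6.760%

With continuous compounding, EAR = e^0.06541 − 1.
e^0.06541 = 1.067597, so EAR = 0.067597 = 6.760%.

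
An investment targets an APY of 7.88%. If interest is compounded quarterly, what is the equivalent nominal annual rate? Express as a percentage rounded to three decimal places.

7.657%

(1 + r/4)^4 − 1 = 0.0788, so 1 + r/4 = 1.0788^(1/4).
r/4 = 0.019143, so r = 0.076573 = 7.657%.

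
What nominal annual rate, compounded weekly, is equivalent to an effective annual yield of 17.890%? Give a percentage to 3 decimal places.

(1 + r/52)^52 − 1 = 0.17890, so 1 + r/52 = 1.17890^(1/52).
r/52 = 0.003170, so r = 0.164843 = 16.484%.

16.484%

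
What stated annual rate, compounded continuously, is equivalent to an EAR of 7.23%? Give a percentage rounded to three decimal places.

6.981%

Continuous: nominal r satisfies e^r − 1 = 0.0723.
r = ln(1 + 0.0723) = ln(1.0723) = 0.069806 = 6.981%.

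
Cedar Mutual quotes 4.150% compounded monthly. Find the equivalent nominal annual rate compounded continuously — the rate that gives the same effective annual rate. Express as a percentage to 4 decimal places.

EAR = (1 + 0.04150/12)^12 − 1 = 0.042299.
Equivalent continuous rate: r = ln(1 + 0.042299) = 0.041428 = 4.1428%.

4.1428%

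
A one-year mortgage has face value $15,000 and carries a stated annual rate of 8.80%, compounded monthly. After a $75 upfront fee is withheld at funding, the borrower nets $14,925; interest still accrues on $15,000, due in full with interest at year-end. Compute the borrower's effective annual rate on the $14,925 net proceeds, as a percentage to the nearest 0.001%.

9.712%

Amount owed after one year: 15,000 × (1 + 0.0880/12)^12 = 15,000 × 1.091638 = $16,374.56.
Effective rate on net proceeds: 16,374.56 / 14,925 − 1 = 0.097123 = 9.712%.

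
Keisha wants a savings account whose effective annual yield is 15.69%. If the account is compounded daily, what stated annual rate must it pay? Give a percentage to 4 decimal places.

(1 + r/365)^365 − 1 = 0.1569, so 1 + r/365 = 1.1569^(1/365).
r/365 = 0.000399, so r = 0.145773 = 14.5773%.

14.5773%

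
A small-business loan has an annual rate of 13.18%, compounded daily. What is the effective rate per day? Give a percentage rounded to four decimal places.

With a nominal annual rate compounded daily, the periodic rate is the nominal rate divided by 365.
i = 0.1318 / 365 = 0.0003611 = 0.0361%.

0.0361%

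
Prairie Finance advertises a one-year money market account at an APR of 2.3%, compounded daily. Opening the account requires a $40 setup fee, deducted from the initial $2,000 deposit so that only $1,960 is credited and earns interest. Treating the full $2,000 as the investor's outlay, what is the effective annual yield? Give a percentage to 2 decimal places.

Value after one year: 1,960 × (1 + 0.023/365)^365 = 1,960 × 1.023266 = $2,005.60.
Effective yield on the $2,000 outlay: 2,005.60 / 2,000 − 1 = 0.002800 = 0.28%.

0.28%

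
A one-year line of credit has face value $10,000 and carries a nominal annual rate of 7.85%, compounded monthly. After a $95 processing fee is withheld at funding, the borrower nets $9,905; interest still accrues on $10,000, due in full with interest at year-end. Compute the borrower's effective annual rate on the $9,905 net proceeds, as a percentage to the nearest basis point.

Amount owed after one year: 10,000 × (1 + 0.0785/12)^12 = 10,000 × 1.081387 = $10,813.87.
Effective rate on net proceeds: 10,813.87 / 9,905 − 1 = 0.091759 = 9.18%.

9.18%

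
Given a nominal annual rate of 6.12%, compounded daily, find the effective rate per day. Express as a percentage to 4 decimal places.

0.0168%

With a nominal annual rate compounded daily, the periodic rate is the nominal rate divided by 365.
i = 0.0612 / 365 = 0.0001677 = 0.0168%.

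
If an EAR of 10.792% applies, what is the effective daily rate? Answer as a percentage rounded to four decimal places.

0.0281%

The per-day rate i satisfies (1 + i)^365 = 1 + 0.10792.
i = 1.10792^(1/365) − 1 = 0.0002808 = 0.0281%.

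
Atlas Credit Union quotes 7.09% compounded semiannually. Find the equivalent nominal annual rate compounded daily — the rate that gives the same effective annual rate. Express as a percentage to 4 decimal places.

EAR = (1 + 0.0709/2)^2 − 1 = 0.072157.
Solve (1 + r/365)^365 = 1.072157: r/365 = 1.072157^(1/365) − 1 = 0.000191, so r = 0.069679 = 6.9679%.

6.9679%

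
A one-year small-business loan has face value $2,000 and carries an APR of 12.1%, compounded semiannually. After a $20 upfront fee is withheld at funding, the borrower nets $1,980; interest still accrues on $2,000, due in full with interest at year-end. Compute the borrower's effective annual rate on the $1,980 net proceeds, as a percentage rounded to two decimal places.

Amount owed after one year: 2,000 × (1 + 0.121/2)^2 = 2,000 × 1.124660 = $2,249.32.
Effective rate on net proceeds: 2,249.32 / 1,980 − 1 = 0.136020 = 13.60%.

13.60%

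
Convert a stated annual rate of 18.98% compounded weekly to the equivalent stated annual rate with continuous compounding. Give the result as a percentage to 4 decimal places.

EAR = (1 + 0.1898/52)^52 − 1 = 0.208590.
Equivalent continuous rate: r = ln(1 + 0.208590) = 0.189454 = 18.9454%.

18.9454%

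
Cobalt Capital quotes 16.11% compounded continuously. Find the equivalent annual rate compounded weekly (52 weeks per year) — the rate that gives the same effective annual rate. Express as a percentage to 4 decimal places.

16.1350%

EAR under continuous compounding: e^0.1611 − 1 = 0.174802.
Solve (1 + r/52)^52 = 1.174802: r/52 = 1.174802^(1/52) − 1 = 0.003103, so r = 0.161350 = 16.1350%.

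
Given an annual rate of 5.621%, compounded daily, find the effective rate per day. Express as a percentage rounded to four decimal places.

With a nominal annual rate compounded daily, the periodic rate is the nominal rate divided by 365.
i = 0.05621 / 365 = 0.0001540 = 0.0154%.

0.0154%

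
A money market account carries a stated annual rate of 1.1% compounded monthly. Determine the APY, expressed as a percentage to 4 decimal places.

1.1056%

EAR = (1 + 0.011/12)^12 − 1.
= (1 + 0.000917)^12 − 1 = 1.011056 − 1 = 1.1056%.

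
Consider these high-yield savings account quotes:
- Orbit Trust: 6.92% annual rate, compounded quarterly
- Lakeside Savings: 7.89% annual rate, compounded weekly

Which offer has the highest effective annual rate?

Orbit Trust: (1 + 0.0692/4)^4 − 1 = 7.102%
Lakeside Savings: (1 + 0.0789/52)^52 − 1 = 8.203%
The highest effective annual rate is Lakeside Savings at 8.203%.

Lakeside Savings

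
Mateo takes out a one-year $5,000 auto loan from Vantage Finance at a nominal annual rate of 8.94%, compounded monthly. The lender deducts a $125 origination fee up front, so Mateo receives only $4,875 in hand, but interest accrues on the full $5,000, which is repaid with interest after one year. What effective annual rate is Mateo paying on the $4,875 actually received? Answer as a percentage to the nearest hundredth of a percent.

12.12%

Amount owed after one year: 5,000 × (1 + 0.0894/12)^12 = 5,000 × 1.093156 = $5,465.78.
Effective rate on net proceeds: 5,465.78 / 4,875 − 1 = 0.121185 = 12.12%.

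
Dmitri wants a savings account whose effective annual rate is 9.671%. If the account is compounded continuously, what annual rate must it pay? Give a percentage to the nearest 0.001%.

Continuous: nominal r satisfies e^r − 1 = 0.09671.
r = ln(1 + 0.09671) = ln(1.09671) = 0.092315 = 9.231%.

9.231%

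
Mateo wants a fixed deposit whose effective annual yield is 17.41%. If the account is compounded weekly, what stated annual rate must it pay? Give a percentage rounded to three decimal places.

(1 + r/52)^52 − 1 = 0.1741, so 1 + r/52 = 1.1741^(1/52).
r/52 = 0.003091, so r = 0.160750 = 16.075%.

16.075%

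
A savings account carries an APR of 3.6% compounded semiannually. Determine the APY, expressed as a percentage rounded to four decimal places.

EAR = (1 + 0.036/2)^2 − 1.
= (1 + 0.018000)^2 − 1 = 1.036324 − 1 = 3.6324%.

3.6324%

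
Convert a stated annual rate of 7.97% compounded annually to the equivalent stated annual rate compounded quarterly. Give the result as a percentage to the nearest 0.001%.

Compounded annually, EAR = nominal = 0.079700.
Solve (1 + r/4)^4 = 1.079700: r/4 = 1.079700^(1/4) − 1 = 0.019356, so r = 0.077423 = 7.742%.

7.742%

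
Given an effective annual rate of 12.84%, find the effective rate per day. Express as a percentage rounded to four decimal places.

0.0331%

The per-day rate i satisfies (1 + i)^365 = 1 + 0.1284.
i = 1.1284^(1/365) − 1 = 0.0003310 = 0.0331%.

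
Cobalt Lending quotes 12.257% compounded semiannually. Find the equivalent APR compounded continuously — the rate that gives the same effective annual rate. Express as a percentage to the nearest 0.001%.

11.896%

EAR = (1 + 0.12257/2)^2 − 1 = 0.126326.
Equivalent continuous rate: r = ln(1 + 0.126326) = 0.118961 = 11.896%.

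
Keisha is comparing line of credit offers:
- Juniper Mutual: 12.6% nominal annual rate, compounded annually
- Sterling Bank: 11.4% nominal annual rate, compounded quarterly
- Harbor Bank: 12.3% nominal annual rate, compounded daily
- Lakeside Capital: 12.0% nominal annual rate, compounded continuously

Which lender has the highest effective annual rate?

Juniper Mutual: compounded annually, EAR = 12.600%
Sterling Bank: (1 + 0.114/4)^4 − 1 = 11.897%
Harbor Bank: (1 + 0.123/365)^365 − 1 = 13.086%
Lakeside Capital: e^0.120 − 1 = 12.750%
The highest effective annual rate is Harbor Bank at 13.086%.

Harbor Bank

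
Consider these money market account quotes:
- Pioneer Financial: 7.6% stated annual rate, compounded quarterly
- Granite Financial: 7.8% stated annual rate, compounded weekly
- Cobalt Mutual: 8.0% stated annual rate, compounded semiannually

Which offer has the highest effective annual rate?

Pioneer Financial: (1 + 0.076/4)^4 − 1 = 7.819%
Granite Financial: (1 + 0.078/52)^52 − 1 = 8.106%
Cobalt Mutual: (1 + 0.080/2)^2 − 1 = 8.160%
The highest effective annual rate is Cobalt Mutual at 8.160%.

Cobalt Mutual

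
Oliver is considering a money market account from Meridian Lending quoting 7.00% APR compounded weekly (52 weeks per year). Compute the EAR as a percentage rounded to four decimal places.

EAR = (1 + 0.0700/52)^52 − 1.
= (1 + 0.001346)^52 − 1 = 1.072458 − 1 = 7.2458%.

7.2458%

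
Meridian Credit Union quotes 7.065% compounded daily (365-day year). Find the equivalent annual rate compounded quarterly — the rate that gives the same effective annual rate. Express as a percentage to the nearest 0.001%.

EAR = (1 + 0.07065/365)^365 − 1 = 0.073198.
Solve (1 + r/4)^4 = 1.073198: r/4 = 1.073198^(1/4) − 1 = 0.017818, so r = 0.071271 = 7.127%.

7.127%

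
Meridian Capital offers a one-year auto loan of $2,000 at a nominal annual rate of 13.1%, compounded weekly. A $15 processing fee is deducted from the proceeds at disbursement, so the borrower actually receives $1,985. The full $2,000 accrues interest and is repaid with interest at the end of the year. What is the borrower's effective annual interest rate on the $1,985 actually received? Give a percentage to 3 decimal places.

Amount owed after one year: 2,000 × (1 + 0.131/52)^52 = 2,000 × 1.139780 = $2,279.56.
Effective rate on net proceeds: 2,279.56 / 1,985 − 1 = 0.148393 = 14.839%.

14.839%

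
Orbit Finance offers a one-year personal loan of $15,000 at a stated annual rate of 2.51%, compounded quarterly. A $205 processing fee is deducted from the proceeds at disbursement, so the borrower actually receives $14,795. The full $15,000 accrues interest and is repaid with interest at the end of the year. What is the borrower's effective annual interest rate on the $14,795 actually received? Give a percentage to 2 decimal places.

3.95%

Amount owed after one year: 15,000 × (1 + 0.0251/4)^4 = 15,000 × 1.025337 = $15,380.06.
Effective rate on net proceeds: 15,380.06 / 14,795 − 1 = 0.039544 = 3.95%.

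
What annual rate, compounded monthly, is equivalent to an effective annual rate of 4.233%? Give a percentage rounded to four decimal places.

4.1530%

(1 + r/12)^12 − 1 = 0.04233, so 1 + r/12 = 1.04233^(1/12).
r/12 = 0.003461, so r = 0.041530 = 4.1530%.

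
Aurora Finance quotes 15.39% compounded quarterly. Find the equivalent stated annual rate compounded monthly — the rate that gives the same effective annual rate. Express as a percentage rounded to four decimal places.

EAR = (1 + 0.1539/4)^4 − 1 = 0.163012.
Solve (1 + r/12)^12 = 1.163012: r/12 = 1.163012^(1/12) − 1 = 0.012664, so r = 0.151967 = 15.1967%.

15.1967%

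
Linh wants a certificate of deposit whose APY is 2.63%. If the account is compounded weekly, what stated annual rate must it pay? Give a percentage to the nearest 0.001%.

(1 + r/52)^52 − 1 = 0.0263, so 1 + r/52 = 1.0263^(1/52).
r/52 = 0.000499, so r = 0.025967 = 2.597%.

2.597%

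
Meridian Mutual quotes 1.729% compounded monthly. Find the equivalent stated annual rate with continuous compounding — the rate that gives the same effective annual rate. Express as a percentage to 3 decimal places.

EAR = (1 + 0.01729/12)^12 − 1 = 0.017428.
Equivalent continuous rate: r = ln(1 + 0.017428) = 0.017278 = 1.728%.

1.728%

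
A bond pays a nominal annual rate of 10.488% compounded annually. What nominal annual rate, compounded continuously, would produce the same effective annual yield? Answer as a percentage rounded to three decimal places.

Compounded annually, EAR = nominal = 0.104880.
Equivalent continuous rate: r = ln(1 + 0.104880) = 0.099737 = 9.974%.

9.974%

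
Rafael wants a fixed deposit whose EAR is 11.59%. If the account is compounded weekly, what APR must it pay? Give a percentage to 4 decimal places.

10.9777%

(1 + r/52)^52 − 1 = 0.1159, so 1 + r/52 = 1.1159^(1/52).
r/52 = 0.002111, so r = 0.109777 = 10.9777%.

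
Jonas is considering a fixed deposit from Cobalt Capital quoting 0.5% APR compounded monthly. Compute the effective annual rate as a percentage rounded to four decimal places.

EAR = (1 + 0.005/12)^12 − 1.
= (1 + 0.000417)^12 − 1 = 1.005011 − 1 = 0.5011%.

0.5011%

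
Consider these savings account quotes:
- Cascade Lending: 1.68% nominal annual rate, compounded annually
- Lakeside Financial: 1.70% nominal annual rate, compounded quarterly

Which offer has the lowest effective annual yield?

Cascade Lending

Cascade Lending: compounded annually, EAR = 1.680%
Lakeside Financial: (1 + 0.0170/4)^4 − 1 = 1.711%
The lowest effective annual rate is Cascade Lending at 1.680%.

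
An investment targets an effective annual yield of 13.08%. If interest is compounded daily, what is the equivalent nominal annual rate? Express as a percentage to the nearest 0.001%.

12.295%

(1 + r/365)^365 − 1 = 0.1308, so 1 + r/365 = 1.1308^(1/365).
r/365 = 0.000337, so r = 0.122946 = 12.295%.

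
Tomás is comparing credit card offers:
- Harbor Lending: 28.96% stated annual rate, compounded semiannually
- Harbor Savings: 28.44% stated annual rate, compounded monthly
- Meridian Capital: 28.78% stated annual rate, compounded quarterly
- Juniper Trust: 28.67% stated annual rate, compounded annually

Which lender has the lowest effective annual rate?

Juniper Trust

Harbor Lending: (1 + 0.2896/2)^2 − 1 = 31.057%
Harbor Savings: (1 + 0.2844/12)^12 − 1 = 32.456%
Meridian Capital: (1 + 0.2878/4)^4 − 1 = 32.038%
Juniper Trust: compounded annually, EAR = 28.670%
The lowest effective annual rate is Juniper Trust at 28.670%.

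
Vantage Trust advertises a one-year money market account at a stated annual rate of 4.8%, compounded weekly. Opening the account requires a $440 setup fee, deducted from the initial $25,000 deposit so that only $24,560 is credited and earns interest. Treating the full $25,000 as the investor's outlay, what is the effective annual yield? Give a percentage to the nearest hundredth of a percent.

3.07%

Value after one year: 24,560 × (1 + 0.048/52)^52 = 24,560 × 1.049147 = $25,767.06.
Effective yield on the $25,000 outlay: 25,767.06 / 25,000 − 1 = 0.030682 = 3.07%.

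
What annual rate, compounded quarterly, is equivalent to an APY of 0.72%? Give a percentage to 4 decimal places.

0.7181%

(1 + r/4)^4 − 1 = 0.0072, so 1 + r/4 = 1.0072^(1/4).
r/4 = 0.001795, so r = 0.007181 = 0.7181%.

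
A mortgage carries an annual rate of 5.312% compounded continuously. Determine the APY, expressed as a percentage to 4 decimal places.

5.4556%

With continuous compounding, EAR = e^0.05312 − 1.
e^0.05312 = 1.054556, so EAR = 0.054556 = 5.4556%.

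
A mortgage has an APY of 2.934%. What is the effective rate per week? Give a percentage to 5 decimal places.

The per-week rate i satisfies (1 + i)^52 = 1 + 0.02934.
i = 1.02934^(1/52) − 1 = 0.0005563 = 0.05563%.

0.05563%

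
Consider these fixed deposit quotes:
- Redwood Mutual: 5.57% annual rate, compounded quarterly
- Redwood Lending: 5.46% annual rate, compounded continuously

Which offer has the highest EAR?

Redwood Mutual: (1 + 0.0557/4)^4 − 1 = 5.687%
Redwood Lending: e^0.0546 − 1 = 5.612%
The highest effective annual rate is Redwood Mutual at 5.687%.

Redwood Mutual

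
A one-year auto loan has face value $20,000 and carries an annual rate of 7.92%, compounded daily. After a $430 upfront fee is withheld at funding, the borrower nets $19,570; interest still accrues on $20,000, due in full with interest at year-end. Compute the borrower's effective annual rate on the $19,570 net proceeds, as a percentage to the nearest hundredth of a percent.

10.62%

Amount owed after one year: 20,000 × (1 + 0.0792/365)^365 = 20,000 × 1.082411 = $21,648.23.
Effective rate on net proceeds: 21,648.23 / 19,570 − 1 = 0.106195 = 10.62%.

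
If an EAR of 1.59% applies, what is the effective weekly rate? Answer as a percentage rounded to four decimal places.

The per-week rate i satisfies (1 + i)^52 = 1 + 0.0159.
i = 1.0159^(1/52) − 1 = 0.0003034 = 0.0303%.

0.0303%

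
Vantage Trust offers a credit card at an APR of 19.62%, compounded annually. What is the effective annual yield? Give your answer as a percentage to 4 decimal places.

Annual compounding means the effective rate equals the nominal rate: 19.6200%.

19.6200%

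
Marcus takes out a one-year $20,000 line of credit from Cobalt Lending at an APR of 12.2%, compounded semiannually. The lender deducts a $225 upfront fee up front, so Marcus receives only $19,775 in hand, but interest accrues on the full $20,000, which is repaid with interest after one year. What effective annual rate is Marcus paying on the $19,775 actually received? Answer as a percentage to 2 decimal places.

Amount owed after one year: 20,000 × (1 + 0.122/2)^2 = 20,000 × 1.125721 = $22,514.42.
Effective rate on net proceeds: 22,514.42 / 19,775 − 1 = 0.138529 = 13.85%.

13.85%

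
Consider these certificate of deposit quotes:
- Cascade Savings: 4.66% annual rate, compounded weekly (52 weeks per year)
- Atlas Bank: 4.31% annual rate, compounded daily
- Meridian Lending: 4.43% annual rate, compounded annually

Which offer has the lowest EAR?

Cascade Savings: (1 + 0.0466/52)^52 − 1 = 4.768%
Atlas Bank: (1 + 0.0431/365)^365 − 1 = 4.404%
Meridian Lending: compounded annually, EAR = 4.430%
The lowest effective annual rate is Atlas Bank at 4.404%.

Atlas Bank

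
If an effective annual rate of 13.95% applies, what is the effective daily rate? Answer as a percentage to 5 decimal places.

The per-day rate i satisfies (1 + i)^365 = 1 + 0.1395.
i = 1.1395^(1/365) − 1 = 0.0003578 = 0.03578%.

0.03578%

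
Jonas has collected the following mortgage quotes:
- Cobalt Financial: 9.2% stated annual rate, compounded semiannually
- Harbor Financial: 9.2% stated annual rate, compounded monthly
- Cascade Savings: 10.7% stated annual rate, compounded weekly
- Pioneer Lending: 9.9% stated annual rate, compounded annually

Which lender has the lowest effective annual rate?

Cobalt Financial: (1 + 0.092/2)^2 − 1 = 9.412%
Harbor Financial: (1 + 0.092/12)^12 − 1 = 9.598%
Cascade Savings: (1 + 0.107/52)^52 − 1 = 11.281%
Pioneer Lending: compounded annually, EAR = 9.900%
The lowest effective annual rate is Cobalt Financial at 9.412%.

Cobalt Financial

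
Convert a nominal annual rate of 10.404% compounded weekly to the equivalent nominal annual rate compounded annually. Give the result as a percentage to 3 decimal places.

10.953%

EAR = (1 + 0.10404/52)^52 − 1 = 0.109530.
Compounded annually, the equivalent nominal rate is the EAR itself: 10.953%.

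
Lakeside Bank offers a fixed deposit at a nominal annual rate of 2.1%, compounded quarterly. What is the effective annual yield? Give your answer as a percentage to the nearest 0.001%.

2.117%

EAR = (1 + 0.021/4)^4 − 1.
= (1 + 0.005250)^4 − 1 = 1.021166 − 1 = 2.117%.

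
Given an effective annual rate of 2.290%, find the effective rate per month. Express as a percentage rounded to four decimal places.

The per-month rate i satisfies (1 + i)^12 = 1 + 0.02290.
i = 1.02290^(1/12) − 1 = 0.0018886 = 0.1889%.

0.1889%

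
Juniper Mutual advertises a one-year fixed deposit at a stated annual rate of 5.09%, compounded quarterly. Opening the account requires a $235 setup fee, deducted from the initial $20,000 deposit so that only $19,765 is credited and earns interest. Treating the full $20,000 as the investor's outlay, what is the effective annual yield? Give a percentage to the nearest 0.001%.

3.952%

Value after one year: 19,765 × (1 + 0.0509/4)^4 = 19,765 × 1.051880 = $20,790.40.
Effective yield on the $20,000 outlay: 20,790.40 / 20,000 − 1 = 0.039520 = 3.952%.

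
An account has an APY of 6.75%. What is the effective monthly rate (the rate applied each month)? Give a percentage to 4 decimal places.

0.5458%

The per-month rate i satisfies (1 + i)^12 = 1 + 0.0675.
i = 1.0675^(1/12) − 1 = 0.0054581 = 0.5458%.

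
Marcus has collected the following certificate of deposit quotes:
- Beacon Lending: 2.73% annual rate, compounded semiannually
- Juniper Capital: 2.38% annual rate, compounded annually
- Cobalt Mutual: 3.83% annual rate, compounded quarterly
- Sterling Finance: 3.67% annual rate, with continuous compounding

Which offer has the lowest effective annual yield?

Juniper Capital

Beacon Lending: (1 + 0.0273/2)^2 − 1 = 2.749%
Juniper Capital: compounded annually, EAR = 2.380%
Cobalt Mutual: (1 + 0.0383/4)^4 − 1 = 3.885%
Sterling Finance: e^0.0367 − 1 = 3.738%
The lowest effective annual rate is Juniper Capital at 2.380%.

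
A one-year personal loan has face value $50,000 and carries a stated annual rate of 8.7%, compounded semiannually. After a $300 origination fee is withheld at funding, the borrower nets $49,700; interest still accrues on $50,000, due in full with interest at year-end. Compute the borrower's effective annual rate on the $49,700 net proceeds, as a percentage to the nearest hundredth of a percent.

Amount owed after one year: 50,000 × (1 + 0.087/2)^2 = 50,000 × 1.088892 = $54,444.61.
Effective rate on net proceeds: 54,444.61 / 49,700 − 1 = 0.095465 = 9.55%.

9.55%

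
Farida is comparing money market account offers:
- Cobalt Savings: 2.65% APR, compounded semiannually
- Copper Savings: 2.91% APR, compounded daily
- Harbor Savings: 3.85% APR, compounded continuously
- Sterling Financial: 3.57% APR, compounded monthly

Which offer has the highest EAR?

Cobalt Savings: (1 + 0.0265/2)^2 − 1 = 2.668%
Copper Savings: (1 + 0.0291/365)^365 − 1 = 2.953%
Harbor Savings: e^0.0385 − 1 = 3.925%
Sterling Financial: (1 + 0.0357/12)^12 − 1 = 3.629%
The highest effective annual rate is Harbor Savings at 3.925%.

Harbor Savings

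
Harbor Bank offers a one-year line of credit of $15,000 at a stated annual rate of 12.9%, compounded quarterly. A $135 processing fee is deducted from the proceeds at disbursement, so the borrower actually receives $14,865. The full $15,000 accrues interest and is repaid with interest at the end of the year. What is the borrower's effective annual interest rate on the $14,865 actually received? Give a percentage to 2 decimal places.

Amount owed after one year: 15,000 × (1 + 0.129/4)^4 = 15,000 × 1.135376 = $17,030.63.
Effective rate on net proceeds: 17,030.63 / 14,865 − 1 = 0.145687 = 14.57%.

14.57%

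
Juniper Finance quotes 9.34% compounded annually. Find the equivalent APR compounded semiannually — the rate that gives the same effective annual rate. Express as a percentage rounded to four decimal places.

9.1315%

Compounded annually, EAR = nominal = 0.093400.
Solve (1 + r/2)^2 = 1.093400: r/2 = 1.093400^(1/2) − 1 = 0.045658, so r = 0.091315 = 9.1315%.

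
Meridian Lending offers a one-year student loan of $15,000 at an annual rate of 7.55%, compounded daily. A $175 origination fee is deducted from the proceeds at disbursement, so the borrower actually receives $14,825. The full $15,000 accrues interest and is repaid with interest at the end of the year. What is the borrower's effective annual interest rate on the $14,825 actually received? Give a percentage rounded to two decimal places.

9.11%

Amount owed after one year: 15,000 × (1 + 0.0755/365)^365 = 15,000 × 1.078415 = $16,176.22.
Effective rate on net proceeds: 16,176.22 / 14,825 − 1 = 0.091145 = 9.11%.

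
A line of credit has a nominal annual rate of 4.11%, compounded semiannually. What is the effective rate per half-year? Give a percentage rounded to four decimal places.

With a nominal annual rate compounded semiannually, the periodic rate is the nominal rate divided by 2.
i = 0.0411 / 2 = 0.0205500 = 2.0550%.

2.0550%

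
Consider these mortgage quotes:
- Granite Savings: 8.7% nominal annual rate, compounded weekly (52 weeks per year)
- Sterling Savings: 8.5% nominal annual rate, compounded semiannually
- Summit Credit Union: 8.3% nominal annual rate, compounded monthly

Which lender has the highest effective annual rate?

Granite Savings: (1 + 0.087/52)^52 − 1 = 9.082%
Sterling Savings: (1 + 0.085/2)^2 − 1 = 8.681%
Summit Credit Union: (1 + 0.083/12)^12 − 1 = 8.623%
The highest effective annual rate is Granite Savings at 9.082%.

Granite Savings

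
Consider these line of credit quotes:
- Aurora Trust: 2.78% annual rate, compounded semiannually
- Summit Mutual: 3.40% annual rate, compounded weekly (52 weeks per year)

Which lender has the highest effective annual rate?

Summit Mutual

Aurora Trust: (1 + 0.0278/2)^2 − 1 = 2.799%
Summit Mutual: (1 + 0.0340/52)^52 − 1 = 3.457%
The highest effective annual rate is Summit Mutual at 3.457%.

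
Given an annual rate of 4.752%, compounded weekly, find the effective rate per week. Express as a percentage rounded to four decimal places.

With a nominal annual rate compounded weekly, the periodic rate is the nominal rate divided by 52.
i = 0.04752 / 52 = 0.0009138 = 0.0914%.

0.0914%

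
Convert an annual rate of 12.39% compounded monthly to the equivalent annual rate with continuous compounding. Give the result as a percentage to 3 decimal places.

EAR = (1 + 0.1239/12)^12 − 1 = 0.131184.
Equivalent continuous rate: r = ln(1 + 0.131184) = 0.123265 = 12.326%.

12.326%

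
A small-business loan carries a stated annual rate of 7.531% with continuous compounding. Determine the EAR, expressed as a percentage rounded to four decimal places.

7.8218%

With continuous compounding, EAR = e^0.07531 − 1.
e^0.07531 = 1.078218, so EAR = 0.078218 = 7.8218%.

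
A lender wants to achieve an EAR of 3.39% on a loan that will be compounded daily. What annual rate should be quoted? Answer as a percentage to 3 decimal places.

(1 + r/365)^365 − 1 = 0.0339, so 1 + r/365 = 1.0339^(1/365).
r/365 = 0.000091, so r = 0.033340 = 3.334%.

3.334%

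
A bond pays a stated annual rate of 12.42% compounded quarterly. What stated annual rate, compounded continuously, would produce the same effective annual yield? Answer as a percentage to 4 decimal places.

EAR = (1 + 0.1242/4)^4 − 1 = 0.130105.
Equivalent continuous rate: r = ln(1 + 0.130105) = 0.122311 = 12.2311%.

12.2311%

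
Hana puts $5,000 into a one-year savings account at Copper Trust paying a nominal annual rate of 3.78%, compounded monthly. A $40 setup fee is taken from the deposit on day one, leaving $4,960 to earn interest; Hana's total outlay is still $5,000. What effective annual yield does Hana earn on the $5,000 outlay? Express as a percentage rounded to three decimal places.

3.015%

Value after one year: 4,960 × (1 + 0.0378/12)^12 = 4,960 × 1.038462 = $5,150.77.
Effective yield on the $5,000 outlay: 5,150.77 / 5,000 − 1 = 0.030154 = 3.015%.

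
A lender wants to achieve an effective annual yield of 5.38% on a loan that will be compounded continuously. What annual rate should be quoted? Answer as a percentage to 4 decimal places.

5.2403%

Continuous: nominal r satisfies e^r − 1 = 0.0538.
r = ln(1 + 0.0538) = ln(1.0538) = 0.052403 = 5.2403%.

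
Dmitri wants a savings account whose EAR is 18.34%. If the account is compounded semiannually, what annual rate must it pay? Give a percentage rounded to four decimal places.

17.5684%

(1 + r/2)^2 − 1 = 0.1834, so 1 + r/2 = 1.1834^(1/2).
r/2 = 0.087842, so r = 0.175684 = 17.5684%.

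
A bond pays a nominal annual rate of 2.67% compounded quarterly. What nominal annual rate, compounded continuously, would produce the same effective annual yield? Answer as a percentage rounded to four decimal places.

2.6611%

EAR = (1 + 0.0267/4)^4 − 1 = 0.026969.
Equivalent continuous rate: r = ln(1 + 0.026969) = 0.026611 = 2.6611%.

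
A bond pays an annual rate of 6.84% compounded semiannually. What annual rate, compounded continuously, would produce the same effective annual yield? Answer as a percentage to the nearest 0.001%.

6.726%

EAR = (1 + 0.0684/2)^2 − 1 = 0.069570.
Equivalent continuous rate: r = ln(1 + 0.069570) = 0.067256 = 6.726%.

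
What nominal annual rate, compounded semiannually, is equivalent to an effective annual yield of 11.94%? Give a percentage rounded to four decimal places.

(1 + r/2)^2 − 1 = 0.1194, so 1 + r/2 = 1.1194^(1/2).
r/2 = 0.058017, so r = 0.116034 = 11.6034%.

11.6034%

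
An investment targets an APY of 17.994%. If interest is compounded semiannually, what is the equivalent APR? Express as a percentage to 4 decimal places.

(1 + r/2)^2 − 1 = 0.17994, so 1 + r/2 = 1.17994^(1/2).
r/2 = 0.086250, so r = 0.172501 = 17.2501%.

17.2501%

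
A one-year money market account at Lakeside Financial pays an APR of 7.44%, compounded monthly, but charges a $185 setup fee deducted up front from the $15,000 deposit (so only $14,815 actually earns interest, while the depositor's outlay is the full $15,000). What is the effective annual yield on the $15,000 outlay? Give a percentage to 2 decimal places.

6.37%

Value after one year: 14,815 × (1 + 0.0744/12)^12 = 14,815 × 1.076990 = $15,955.61.
Effective yield on the $15,000 outlay: 15,955.61 / 15,000 − 1 = 0.063707 = 6.37%.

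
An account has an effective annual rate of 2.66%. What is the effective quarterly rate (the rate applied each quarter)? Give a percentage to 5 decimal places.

0.65847%

The per-quarter rate i satisfies (1 + i)^4 = 1 + 0.0266.
i = 1.0266^(1/4) − 1 = 0.0065847 = 0.65847%.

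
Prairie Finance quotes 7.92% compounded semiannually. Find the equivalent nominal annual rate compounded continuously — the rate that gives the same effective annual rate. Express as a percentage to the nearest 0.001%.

7.767%

EAR = (1 + 0.0792/2)^2 − 1 = 0.080768.
Equivalent continuous rate: r = ln(1 + 0.080768) = 0.077672 = 7.767%.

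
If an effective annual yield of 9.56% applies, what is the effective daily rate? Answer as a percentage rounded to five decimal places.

The per-day rate i satisfies (1 + i)^365 = 1 + 0.0956.
i = 1.0956^(1/365) − 1 = 0.0002502 = 0.02502%.

0.02502%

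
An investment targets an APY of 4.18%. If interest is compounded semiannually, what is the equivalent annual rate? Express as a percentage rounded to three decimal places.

4.137%

(1 + r/2)^2 − 1 = 0.0418, so 1 + r/2 = 1.0418^(1/2).
r/2 = 0.020686, so r = 0.041372 = 4.137%.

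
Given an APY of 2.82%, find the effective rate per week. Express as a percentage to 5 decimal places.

The per-week rate i satisfies (1 + i)^52 = 1 + 0.0282.
i = 1.0282^(1/52) − 1 = 0.0005349 = 0.05349%.

0.05349%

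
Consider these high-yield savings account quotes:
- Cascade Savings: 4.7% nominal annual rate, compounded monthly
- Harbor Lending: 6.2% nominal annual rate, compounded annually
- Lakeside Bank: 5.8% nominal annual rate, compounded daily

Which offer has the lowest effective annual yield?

Cascade Savings: (1 + 0.047/12)^12 − 1 = 4.803%
Harbor Lending: compounded annually, EAR = 6.200%
Lakeside Bank: (1 + 0.058/365)^365 − 1 = 5.971%
The lowest effective annual rate is Cascade Savings at 4.803%.

Cascade Savings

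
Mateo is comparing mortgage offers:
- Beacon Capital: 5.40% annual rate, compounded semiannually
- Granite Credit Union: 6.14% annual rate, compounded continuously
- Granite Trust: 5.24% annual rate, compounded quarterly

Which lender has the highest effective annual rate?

Granite Credit Union

Beacon Capital: (1 + 0.0540/2)^2 − 1 = 5.473%
Granite Credit Union: e^0.0614 − 1 = 6.332%
Granite Trust: (1 + 0.0524/4)^4 − 1 = 5.344%
The highest effective annual rate is Granite Credit Union at 6.332%.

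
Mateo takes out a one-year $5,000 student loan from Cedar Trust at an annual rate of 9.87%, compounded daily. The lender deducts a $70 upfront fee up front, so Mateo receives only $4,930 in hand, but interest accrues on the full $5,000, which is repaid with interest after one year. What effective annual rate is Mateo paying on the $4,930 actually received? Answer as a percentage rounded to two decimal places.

Amount owed after one year: 5,000 × (1 + 0.0987/365)^365 = 5,000 × 1.103720 = $5,518.60.
Effective rate on net proceeds: 5,518.60 / 4,930 − 1 = 0.119392 = 11.94%.

11.94%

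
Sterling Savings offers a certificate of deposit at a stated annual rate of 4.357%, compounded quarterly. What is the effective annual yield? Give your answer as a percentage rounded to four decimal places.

EAR = (1 + 0.04357/4)^4 − 1.
= 1.044287 − 1 = 4.4287%.

4.4287%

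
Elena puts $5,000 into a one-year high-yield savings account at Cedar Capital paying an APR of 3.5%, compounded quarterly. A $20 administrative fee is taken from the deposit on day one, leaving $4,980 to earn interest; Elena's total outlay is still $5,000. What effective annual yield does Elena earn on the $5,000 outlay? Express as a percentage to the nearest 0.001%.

Value after one year: 4,980 × (1 + 0.035/4)^4 = 4,980 × 1.035462 = $5,156.60.
Effective yield on the $5,000 outlay: 5,156.60 / 5,000 − 1 = 0.031320 = 3.132%.

3.132%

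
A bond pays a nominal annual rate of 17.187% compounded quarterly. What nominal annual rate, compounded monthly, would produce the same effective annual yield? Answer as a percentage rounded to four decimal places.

16.9466%

EAR = (1 + 0.17187/4)^4 − 1 = 0.183268.
Solve (1 + r/12)^12 = 1.183268: r/12 = 1.183268^(1/12) − 1 = 0.014122, so r = 0.169466 = 16.9466%.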